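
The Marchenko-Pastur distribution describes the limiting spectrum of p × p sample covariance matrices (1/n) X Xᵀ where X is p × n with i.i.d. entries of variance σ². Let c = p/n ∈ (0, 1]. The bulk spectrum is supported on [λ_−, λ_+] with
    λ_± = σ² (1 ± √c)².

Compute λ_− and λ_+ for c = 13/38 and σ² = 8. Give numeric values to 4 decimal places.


c = 13/38 = 0.342105; √c = 0.584898.
λ_− = σ² (1 − √c)² = 8 · (1 − 0.584898)² = 8 · (0.415102)² = 1.378480.
λ_+ = σ² (1 + √c)² = 8 · (1 + 0.584898)² = 8 · (1.584898)² = 20.095205.

Rounded to 4 decimal places: λ_− ≈ 1.3785, λ_+ ≈ 20.0952.


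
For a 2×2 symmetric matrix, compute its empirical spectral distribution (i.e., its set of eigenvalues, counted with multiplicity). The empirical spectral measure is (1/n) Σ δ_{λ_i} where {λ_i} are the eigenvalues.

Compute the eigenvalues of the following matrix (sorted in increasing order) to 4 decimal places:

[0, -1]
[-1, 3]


Since M is real symmetric, both eigenvalues are real; they are the roots of det(λI − M) = λ² − (tr M) λ + det M.
tr M = 0 + 3 = 3.
det M = 0·3 − (-1)² = 0 − 1 = -1.
Characteristic polynomial: λ² − 3λ − 1 = 0.
Discriminant Δ = (tr M)² − 4·det M = 9 − (-4) = 13; √Δ = 3.605551.
λ = (tr M ± √Δ)/2 = (3 ± 3.605551)/2, giving (tr M − √Δ)/2 = -0.3028 and (tr M + √Δ)/2 = 3.3028.

Eigenvalues sorted in increasing order: [-0.3028, 3.3028].


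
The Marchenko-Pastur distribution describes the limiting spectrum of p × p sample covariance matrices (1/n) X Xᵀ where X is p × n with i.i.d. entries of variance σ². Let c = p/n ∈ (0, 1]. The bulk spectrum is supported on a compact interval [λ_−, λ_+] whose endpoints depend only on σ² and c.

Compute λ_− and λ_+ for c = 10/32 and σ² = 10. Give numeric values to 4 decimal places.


c = 10/32 = 0.312500; √c = 0.559017.
λ_− = σ² (1 − √c)² = 10 · (1 − 0.559017)² = 10 · (0.440983)² = 1.944660.
λ_+ = σ² (1 + √c)² = 10 · (1 + 0.559017)² = 10 · (1.559017)² = 24.305340.

Rounded to 4 decimal places: λ_− ≈ 1.9447, λ_+ ≈ 24.3053.


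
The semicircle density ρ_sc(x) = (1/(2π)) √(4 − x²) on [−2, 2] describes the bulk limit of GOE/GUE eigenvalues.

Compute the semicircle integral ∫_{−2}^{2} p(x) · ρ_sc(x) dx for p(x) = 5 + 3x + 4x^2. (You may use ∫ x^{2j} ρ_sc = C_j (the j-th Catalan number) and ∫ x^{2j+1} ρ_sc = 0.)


Write p(x) = Σ a_i x^i, split into monomials and integrate each against ρ_sc separately.
Using ∫ x^{2j} ρ_sc = C_j = (1/(j+1)) C(2j, j) (Catalan numbers) and ∫ x^{2j+1} ρ_sc = 0 (odd monomials vanish by symmetry):
  i = 0 (even): a_0 · C_{0} = 5 · 1 = 5
  i = 1 (odd): ∫ x^1 ρ_sc = 0 (vanishes)
  i = 2 (even): a_2 · C_{1} = 4 · 1 = 4

Summing the contributions: ∫_{−2}^{2} p(x) ρ_sc(x) dx = 5 + 4 = 9.


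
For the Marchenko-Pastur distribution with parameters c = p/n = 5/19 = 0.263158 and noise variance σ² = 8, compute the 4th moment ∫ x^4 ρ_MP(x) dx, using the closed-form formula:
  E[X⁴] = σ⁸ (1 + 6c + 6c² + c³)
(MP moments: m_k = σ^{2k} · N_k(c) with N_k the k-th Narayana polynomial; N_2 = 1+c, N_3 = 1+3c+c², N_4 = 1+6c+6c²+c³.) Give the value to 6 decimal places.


E[X⁴] = σ⁸ (1 + 6c + 6c² + c³) (fourth MP moment). With σ² = 8 (so σ⁸ = 4096) and c = 5/19 = 0.263158: E[X⁴] = 4096 · (1 + 6·0.263158 + 6·(0.263158)² + (0.263158)³) = 4096 · 3.012684.

So E[X^4] = 12339.953929.


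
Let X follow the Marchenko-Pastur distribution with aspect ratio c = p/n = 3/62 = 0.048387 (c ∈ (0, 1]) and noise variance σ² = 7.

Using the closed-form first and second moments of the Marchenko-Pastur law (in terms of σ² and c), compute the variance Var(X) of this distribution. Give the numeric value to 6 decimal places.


Recall the MP moments m_1 = E[X] = σ² and m_2 = E[X²] = σ⁴ (1 + c).
m_1 = E[X] = σ² = 7, so m_1² = 49.
m_2 = E[X²] = σ⁴ (1 + c) = 49 · (1 + 0.048387) = 49 · 1.048387 = 51.370968.
(Note m_2 − m_1² simplifies to c · σ⁴ = 0.048387 · 49.)

Var(X) = m_2 − m_1² = 51.370968 − 49 = 2.370968.


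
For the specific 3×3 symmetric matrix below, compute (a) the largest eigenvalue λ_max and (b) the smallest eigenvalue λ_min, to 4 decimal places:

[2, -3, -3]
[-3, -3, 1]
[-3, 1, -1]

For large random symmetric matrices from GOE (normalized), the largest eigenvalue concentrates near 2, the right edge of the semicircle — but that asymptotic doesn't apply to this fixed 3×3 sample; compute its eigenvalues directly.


Since M is real symmetric, all three eigenvalues are real; they are the roots of det(λI − M) = λ³ − (tr M) λ² + s λ − det M, where s is the sum of the principal 2×2 minors.
tr M = 2 + (-3) + (-1) = -2.
s = (2·(-3) − (-3)²) + (2·(-1) − (-3)²) + ((-3)·(-1) − 1²) = -15 + (-11) + 2 = -24.
det M (expand along row 1) = 2·2 − (-3)·6 + (-3)·(-12) = 58.
Characteristic polynomial: λ³ + 2λ² − 24λ − 58 = 0.
Substitute λ = y + (tr M)/3 = y − 0.666667 to remove the quadratic term: y³ + p·y + q = 0 with p = s − (tr M)²/3 = -25.333333 and q = −2(tr M)³/27 + (tr M)·s/3 − det M = -41.407407.
Three real roots ⇒ use the trigonometric (Viète) form: r = 2√(−p/3) = 5.811865, φ = arccos(3q/(p·r)) = arccos(0.843707) = 0.566645 rad.
y_k = r·cos(φ/3 − 2πk/3) for k = 0, 1, 2 gives y = 5.708500, -1.909209, -3.799291.
λ_k = y_k − 0.666667 gives λ = 5.0418, -2.5759, -4.4660 (check: the sum is -2.0000 = tr M).

Hence λ_max = 5.0418 and λ_min = -4.4660.


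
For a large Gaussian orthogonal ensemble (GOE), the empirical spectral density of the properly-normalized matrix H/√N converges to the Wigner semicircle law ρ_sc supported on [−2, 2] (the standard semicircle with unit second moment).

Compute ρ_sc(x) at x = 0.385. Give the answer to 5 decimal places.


ρ_sc(x) = (1/(2π)) √(4 − x²). With x = 0.385:
  4 − x² = 4 − (0.385)² = 4 − 0.148225 = 3.851775.
  √(4 − x²) = 1.962594.
  1/(2π) = 0.159155.
  ρ_sc(0.385) = 0.159155 · 1.962594 = 0.312357.

Rounded to 5 decimal places: ρ_sc(0.385) ≈ 0.31236.


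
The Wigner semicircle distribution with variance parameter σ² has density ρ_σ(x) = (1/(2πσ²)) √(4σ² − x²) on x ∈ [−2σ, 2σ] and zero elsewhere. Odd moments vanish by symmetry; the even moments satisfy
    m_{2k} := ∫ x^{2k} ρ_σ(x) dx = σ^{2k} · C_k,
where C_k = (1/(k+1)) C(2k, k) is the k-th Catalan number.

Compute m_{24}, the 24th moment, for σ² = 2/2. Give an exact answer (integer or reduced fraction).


By the scaled semicircle moment identity, m_{2k} = σ^{2k} · C_k with k = 12.
C_12 = (1/(k+1)) · C(2k, k) = (1/13) · C(24, 12) = (1/13) · 2704156 = 208012.
σ^{2k} = (σ²)^k = (2/2)^12 = 1.

Therefore m_{24} = σ^{24} · C_12 = 1 · 208012 = 208012.


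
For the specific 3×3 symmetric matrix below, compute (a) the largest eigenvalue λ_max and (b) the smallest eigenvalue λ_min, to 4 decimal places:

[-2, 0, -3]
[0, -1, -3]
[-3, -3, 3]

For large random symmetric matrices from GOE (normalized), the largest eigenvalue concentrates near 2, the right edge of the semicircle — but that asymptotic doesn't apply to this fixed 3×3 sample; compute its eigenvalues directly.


Since M is real symmetric, all three eigenvalues are real; they are the roots of det(λI − M) = λ³ − (tr M) λ² + s λ − det M, where s is the sum of the principal 2×2 minors.
tr M = -2 + (-1) + 3 = 0.
s = ((-2)·(-1) − 0²) + ((-2)·3 − (-3)²) + ((-1)·3 − (-3)²) = 2 + (-15) + (-12) = -25.
det M (expand along row 1) = (-2)·(-12) − 0·(-9) + (-3)·(-3) = 33.
Characteristic polynomial: λ³ − 25λ − 33 = 0.
Substitute λ = y + (tr M)/3 = y + 0.000000 to remove the quadratic term: y³ + p·y + q = 0 with p = s − (tr M)²/3 = -25.000000 and q = −2(tr M)³/27 + (tr M)·s/3 − det M = -33.000000.
Three real roots ⇒ use the trigonometric (Viète) form: r = 2√(−p/3) = 5.773503, φ = arccos(3q/(p·r)) = arccos(0.685892) = 0.814967 rad.
y_k = r·cos(φ/3 − 2πk/3) for k = 0, 1, 2 gives y = 5.561776, -1.439254, -4.122523.
λ_k = y_k + 0.000000 gives λ = 5.5618, -1.4393, -4.1225 (check: the sum is 0.0000 = tr M).

Hence λ_max = 5.5618 and λ_min = -4.1225.


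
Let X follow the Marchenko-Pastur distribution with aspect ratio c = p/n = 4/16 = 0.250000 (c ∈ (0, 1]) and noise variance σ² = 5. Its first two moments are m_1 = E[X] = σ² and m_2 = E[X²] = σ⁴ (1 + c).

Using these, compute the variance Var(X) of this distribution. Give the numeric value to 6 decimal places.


m_1 = E[X] = σ² = 5, so m_1² = 25.
m_2 = E[X²] = σ⁴ (1 + c) = 25 · (1 + 0.250000) = 25 · 1.250000 = 31.250000.
(Note m_2 − m_1² simplifies to c · σ⁴ = 0.250000 · 25.)

Var(X) = m_2 − m_1² = 31.250000 − 25 = 6.250000.


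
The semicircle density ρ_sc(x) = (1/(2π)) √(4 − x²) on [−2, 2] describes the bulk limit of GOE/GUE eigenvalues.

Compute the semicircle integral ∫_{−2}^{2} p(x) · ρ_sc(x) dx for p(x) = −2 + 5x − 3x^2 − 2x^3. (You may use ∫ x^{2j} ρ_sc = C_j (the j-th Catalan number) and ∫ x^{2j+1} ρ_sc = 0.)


Write p(x) = Σ a_i x^i, split into monomials and integrate each against ρ_sc separately.
Using ∫ x^{2j} ρ_sc = C_j = (1/(j+1)) C(2j, j) (Catalan numbers) and ∫ x^{2j+1} ρ_sc = 0 (odd monomials vanish by symmetry):
  i = 0 (even): a_0 · C_{0} = -2 · 1 = -2
  i = 1 (odd): ∫ x^1 ρ_sc = 0 (vanishes)
  i = 2 (even): a_2 · C_{1} = -3 · 1 = -3
  i = 3 (odd): ∫ x^3 ρ_sc = 0 (vanishes)

Summing the contributions: ∫_{−2}^{2} p(x) ρ_sc(x) dx = (-2) + (-3) = -5.


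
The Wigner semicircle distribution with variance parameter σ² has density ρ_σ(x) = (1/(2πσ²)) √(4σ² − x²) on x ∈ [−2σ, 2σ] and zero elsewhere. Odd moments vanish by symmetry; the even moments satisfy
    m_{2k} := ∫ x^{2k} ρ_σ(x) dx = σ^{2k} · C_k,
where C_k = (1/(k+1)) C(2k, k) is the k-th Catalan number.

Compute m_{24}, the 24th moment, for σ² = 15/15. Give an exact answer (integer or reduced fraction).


By the scaled semicircle moment identity, m_{2k} = σ^{2k} · C_k with k = 12.
C_12 = (1/(k+1)) · C(2k, k) = (1/13) · C(24, 12) = (1/13) · 2704156 = 208012.
σ^{2k} = (σ²)^k = (15/15)^12 = 1.

Therefore m_{24} = σ^{24} · C_12 = 1 · 208012 = 208012.


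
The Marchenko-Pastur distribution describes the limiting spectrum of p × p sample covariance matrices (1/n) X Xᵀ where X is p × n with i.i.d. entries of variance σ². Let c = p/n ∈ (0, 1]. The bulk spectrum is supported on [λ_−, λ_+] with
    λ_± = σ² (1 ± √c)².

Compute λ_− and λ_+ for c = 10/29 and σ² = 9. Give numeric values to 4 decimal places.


c = 10/29 = 0.344828; √c = 0.587220.
λ_− = σ² (1 − √c)² = 9 · (1 − 0.587220)² = 9 · (0.412780)² = 1.533484.
λ_+ = σ² (1 + √c)² = 9 · (1 + 0.587220)² = 9 · (1.587220)² = 22.673412.

Rounded to 4 decimal places: λ_− ≈ 1.5335, λ_+ ≈ 22.6734.


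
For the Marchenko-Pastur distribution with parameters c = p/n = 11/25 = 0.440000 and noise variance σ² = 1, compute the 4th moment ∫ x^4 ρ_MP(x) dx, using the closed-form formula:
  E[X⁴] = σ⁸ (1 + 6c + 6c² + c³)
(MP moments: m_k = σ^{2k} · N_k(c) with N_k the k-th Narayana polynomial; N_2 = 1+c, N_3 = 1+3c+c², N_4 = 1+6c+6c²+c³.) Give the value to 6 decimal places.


E[X⁴] = σ⁸ (1 + 6c + 6c² + c³) (fourth MP moment). With σ² = 1 (so σ⁸ = 1) and c = 11/25 = 0.440000: E[X⁴] = 1 · (1 + 6·0.440000 + 6·(0.440000)² + (0.440000)³) = 1 · 4.886784.

So E[X^4] = 4.886784.


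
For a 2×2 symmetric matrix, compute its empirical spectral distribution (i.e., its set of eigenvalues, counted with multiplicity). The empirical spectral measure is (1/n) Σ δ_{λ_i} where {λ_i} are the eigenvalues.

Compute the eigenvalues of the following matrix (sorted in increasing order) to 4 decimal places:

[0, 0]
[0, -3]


Since M is real symmetric, both eigenvalues are real; they are the roots of det(λI − M) = λ² − (tr M) λ + det M.
tr M = 0 + (-3) = -3.
det M = 0·(-3) − 0² = 0 − 0 = 0.
Characteristic polynomial: λ² + 3λ = 0.
Discriminant Δ = (tr M)² − 4·det M = 9 − 0 = 9; √Δ = 3.000000.
λ = (tr M ± √Δ)/2 = (-3 ± 3.000000)/2, giving (tr M − √Δ)/2 = -3.0000 and (tr M + √Δ)/2 = 0.0000.

Eigenvalues sorted in increasing order: [-3.0000, 0.0000].


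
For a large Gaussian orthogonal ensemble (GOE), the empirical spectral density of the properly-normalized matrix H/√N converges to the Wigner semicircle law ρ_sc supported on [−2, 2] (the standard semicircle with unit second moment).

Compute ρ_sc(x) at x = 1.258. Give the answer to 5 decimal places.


ρ_sc(x) = (1/(2π)) √(4 − x²). With x = 1.258:
  4 − x² = 4 − (1.258)² = 4 − 1.582564 = 2.417436.
  √(4 − x²) = 1.554811.
  1/(2π) = 0.159155.
  ρ_sc(1.258) = 0.159155 · 1.554811 = 0.247456.

Rounded to 5 decimal places: ρ_sc(1.258) ≈ 0.24746.


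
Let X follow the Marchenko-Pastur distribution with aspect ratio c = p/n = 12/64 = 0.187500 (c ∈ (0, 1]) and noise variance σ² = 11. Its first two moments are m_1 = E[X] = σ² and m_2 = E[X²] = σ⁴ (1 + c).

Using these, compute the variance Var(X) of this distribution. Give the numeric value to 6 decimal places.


m_1 = E[X] = σ² = 11, so m_1² = 121.
m_2 = E[X²] = σ⁴ (1 + c) = 121 · (1 + 0.187500) = 121 · 1.187500 = 143.687500.
(Note m_2 − m_1² simplifies to c · σ⁴ = 0.187500 · 121.)

Var(X) = m_2 − m_1² = 143.687500 − 121 = 22.687500.


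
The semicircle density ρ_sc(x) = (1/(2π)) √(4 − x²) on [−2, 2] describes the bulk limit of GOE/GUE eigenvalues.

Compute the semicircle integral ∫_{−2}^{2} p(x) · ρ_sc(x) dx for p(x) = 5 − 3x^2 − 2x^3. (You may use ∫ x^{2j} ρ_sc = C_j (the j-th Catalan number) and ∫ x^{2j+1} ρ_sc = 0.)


Write p(x) = Σ a_i x^i, split into monomials and integrate each against ρ_sc separately.
Using ∫ x^{2j} ρ_sc = C_j = (1/(j+1)) C(2j, j) (Catalan numbers) and ∫ x^{2j+1} ρ_sc = 0 (odd monomials vanish by symmetry):
  i = 0 (even): a_0 · C_{0} = 5 · 1 = 5
  i = 2 (even): a_2 · C_{1} = -3 · 1 = -3
  i = 3 (odd): ∫ x^3 ρ_sc = 0 (vanishes)

Summing the contributions: ∫_{−2}^{2} p(x) ρ_sc(x) dx = 5 + (-3) = 2.


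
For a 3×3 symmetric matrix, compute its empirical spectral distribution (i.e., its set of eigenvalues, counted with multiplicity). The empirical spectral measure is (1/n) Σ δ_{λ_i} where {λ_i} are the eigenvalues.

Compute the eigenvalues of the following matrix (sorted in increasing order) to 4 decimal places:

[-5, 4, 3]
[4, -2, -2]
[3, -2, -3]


Since M is real symmetric, all three eigenvalues are real; they are the roots of det(λI − M) = λ³ − (tr M) λ² + s λ − det M, where s is the sum of the principal 2×2 minors.
tr M = -5 + (-2) + (-3) = -10.
s = ((-5)·(-2) − 4²) + ((-5)·(-3) − 3²) + ((-2)·(-3) − (-2)²) = -6 + 6 + 2 = 2.
det M (expand along row 1) = (-5)·2 − 4·(-6) + 3·(-2) = 8.
Characteristic polynomial: λ³ + 10λ² + 2λ − 8 = 0.
Substitute λ = y + (tr M)/3 = y − 3.333333 to remove the quadratic term: y³ + p·y + q = 0 with p = s − (tr M)²/3 = -31.333333 and q = −2(tr M)³/27 + (tr M)·s/3 − det M = 59.407407.
Three real roots ⇒ use the trigonometric (Viète) form: r = 2√(−p/3) = 6.463573, φ = arccos(3q/(p·r)) = arccos(-0.880000) = 2.646658 rad.
y_k = r·cos(φ/3 − 2πk/3) for k = 0, 1, 2 gives y = 4.107206, 2.268604, -6.375810.
λ_k = y_k − 3.333333 gives λ = 0.7739, -1.0647, -9.7091 (check: the sum is -10.0000 = tr M).

Eigenvalues sorted in increasing order: [-9.7091, -1.0647, 0.7739].


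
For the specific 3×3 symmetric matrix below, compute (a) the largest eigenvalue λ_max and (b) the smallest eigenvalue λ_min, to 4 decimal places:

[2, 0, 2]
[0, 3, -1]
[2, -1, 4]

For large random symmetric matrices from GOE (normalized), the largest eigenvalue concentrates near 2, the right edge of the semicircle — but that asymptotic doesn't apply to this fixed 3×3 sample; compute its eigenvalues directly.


Since M is real symmetric, all three eigenvalues are real; they are the roots of det(λI − M) = λ³ − (tr M) λ² + s λ − det M, where s is the sum of the principal 2×2 minors.
tr M = 2 + 3 + 4 = 9.
s = (2·3 − 0²) + (2·4 − 2²) + (3·4 − (-1)²) = 6 + 4 + 11 = 21.
det M (expand along row 1) = 2·11 − 0·2 + 2·(-6) = 10.
Characteristic polynomial: λ³ − 9λ² + 21λ − 10 = 0.
Substitute λ = y + (tr M)/3 = y + 3.000000 to remove the quadratic term: y³ + p·y + q = 0 with p = s − (tr M)²/3 = -6.000000 and q = −2(tr M)³/27 + (tr M)·s/3 − det M = -1.000000.
Three real roots ⇒ use the trigonometric (Viète) form: r = 2√(−p/3) = 2.828427, φ = arccos(3q/(p·r)) = arccos(0.176777) = 1.393086 rad.
y_k = r·cos(φ/3 − 2πk/3) for k = 0, 1, 2 gives y = 2.528918, -0.167449, -2.361469.
λ_k = y_k + 3.000000 gives λ = 5.5289, 2.8326, 0.6385 (check: the sum is 9.0000 = tr M).

Hence λ_max = 5.5289 and λ_min = 0.6385.


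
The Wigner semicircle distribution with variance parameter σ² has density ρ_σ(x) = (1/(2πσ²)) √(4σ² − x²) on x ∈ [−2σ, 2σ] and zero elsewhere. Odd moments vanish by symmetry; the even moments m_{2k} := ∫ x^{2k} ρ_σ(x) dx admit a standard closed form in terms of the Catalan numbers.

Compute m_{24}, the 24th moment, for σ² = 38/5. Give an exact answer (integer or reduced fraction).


By the scaled semicircle moment identity, m_{2k} = σ^{2k} · C_k with k = 12.
C_12 = (1/(k+1)) · C(2k, k) = (1/13) · C(24, 12) = (1/13) · 2704156 = 208012.
σ^{2k} = (σ²)^k = (38/5)^12 = 9065737908494995456/244140625.

Therefore m_{24} = σ^{24} · C_12 = (9065737908494995456/244140625) · 208012 = 1885782273821860994793472/244140625.


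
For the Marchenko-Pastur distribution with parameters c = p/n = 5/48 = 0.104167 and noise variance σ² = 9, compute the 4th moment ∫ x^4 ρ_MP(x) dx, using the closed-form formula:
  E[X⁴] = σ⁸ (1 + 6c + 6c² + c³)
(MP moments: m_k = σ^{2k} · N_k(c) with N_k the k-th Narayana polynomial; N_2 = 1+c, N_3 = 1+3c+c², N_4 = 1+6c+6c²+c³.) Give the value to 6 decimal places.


E[X⁴] = σ⁸ (1 + 6c + 6c² + c³) (fourth MP moment). With σ² = 9 (so σ⁸ = 6561) and c = 5/48 = 0.104167: E[X⁴] = 6561 · (1 + 6·0.104167 + 6·(0.104167)² + (0.104167)³) = 6561 · 1.691234.

So E[X^4] = 11096.189209.


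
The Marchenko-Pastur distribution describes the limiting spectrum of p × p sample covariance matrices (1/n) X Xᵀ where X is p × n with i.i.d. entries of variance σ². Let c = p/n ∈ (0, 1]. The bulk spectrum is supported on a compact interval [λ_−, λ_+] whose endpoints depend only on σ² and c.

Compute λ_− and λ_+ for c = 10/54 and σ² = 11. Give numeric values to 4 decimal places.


c = 10/54 = 0.185185; √c = 0.430331.
λ_− = σ² (1 − √c)² = 11 · (1 − 0.430331)² = 11 · (0.569669)² = 3.569744.
λ_+ = σ² (1 + √c)² = 11 · (1 + 0.430331)² = 11 · (1.430331)² = 22.504330.

Rounded to 4 decimal places: λ_− ≈ 3.5697, λ_+ ≈ 22.5043.


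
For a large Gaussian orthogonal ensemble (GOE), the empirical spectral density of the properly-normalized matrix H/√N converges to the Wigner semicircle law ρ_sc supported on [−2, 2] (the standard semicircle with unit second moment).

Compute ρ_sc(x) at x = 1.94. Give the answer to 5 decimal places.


ρ_sc(x) = (1/(2π)) √(4 − x²). With x = 1.94:
  4 − x² = 4 − (1.94)² = 4 − 3.763600 = 0.236400.
  √(4 − x²) = 0.486210.
  1/(2π) = 0.159155.
  ρ_sc(1.94) = 0.159155 · 0.486210 = 0.077383.

Rounded to 5 decimal places: ρ_sc(1.94) ≈ 0.07738.


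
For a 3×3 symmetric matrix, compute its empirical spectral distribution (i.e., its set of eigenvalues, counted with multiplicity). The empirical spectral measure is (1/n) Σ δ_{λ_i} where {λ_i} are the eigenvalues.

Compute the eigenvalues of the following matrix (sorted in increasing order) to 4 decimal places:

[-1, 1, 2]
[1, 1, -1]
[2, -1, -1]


Since M is real symmetric, all three eigenvalues are real; they are the roots of det(λI − M) = λ³ − (tr M) λ² + s λ − det M, where s is the sum of the principal 2×2 minors.
tr M = -1 + 1 + (-1) = -1.
s = ((-1)·1 − 1²) + ((-1)·(-1) − 2²) + (1·(-1) − (-1)²) = -2 + (-3) + (-2) = -7.
det M (expand along row 1) = (-1)·(-2) − 1·1 + 2·(-3) = -5.
Characteristic polynomial: λ³ + λ² − 7λ + 5 = 0.
Substitute λ = y + (tr M)/3 = y − 0.333333 to remove the quadratic term: y³ + p·y + q = 0 with p = s − (tr M)²/3 = -7.333333 and q = −2(tr M)³/27 + (tr M)·s/3 − det M = 7.407407.
Three real roots ⇒ use the trigonometric (Viète) form: r = 2√(−p/3) = 3.126944, φ = arccos(3q/(p·r)) = arccos(-0.969094) = 2.892328 rad.
y_k = r·cos(φ/3 − 2πk/3) for k = 0, 1, 2 gives y = 1.782823, 1.333333, -3.116156.
λ_k = y_k − 0.333333 gives λ = 1.4495, 1.0000, -3.4495 (check: the sum is -1.0000 = tr M).

Eigenvalues sorted in increasing order: [-3.4495, 1.0000, 1.4495].


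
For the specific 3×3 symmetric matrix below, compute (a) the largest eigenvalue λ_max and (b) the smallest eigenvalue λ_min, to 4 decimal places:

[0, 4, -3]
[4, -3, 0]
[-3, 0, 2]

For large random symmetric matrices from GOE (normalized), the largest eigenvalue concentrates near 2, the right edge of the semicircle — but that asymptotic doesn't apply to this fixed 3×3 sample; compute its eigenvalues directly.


Since M is real symmetric, all three eigenvalues are real; they are the roots of det(λI − M) = λ³ − (tr M) λ² + s λ − det M, where s is the sum of the principal 2×2 minors.
tr M = 0 + (-3) + 2 = -1.
s = (0·(-3) − 4²) + (0·2 − (-3)²) + ((-3)·2 − 0²) = -16 + (-9) + (-6) = -31.
det M (expand along row 1) = 0·(-6) − 4·8 + (-3)·(-9) = -5.
Characteristic polynomial: λ³ + λ² − 31λ + 5 = 0.
Substitute λ = y + (tr M)/3 = y − 0.333333 to remove the quadratic term: y³ + p·y + q = 0 with p = s − (tr M)²/3 = -31.333333 and q = −2(tr M)³/27 + (tr M)·s/3 − det M = 15.407407.
Three real roots ⇒ use the trigonometric (Viète) form: r = 2√(−p/3) = 6.463573, φ = arccos(3q/(p·r)) = arccos(-0.228229) = 1.801055 rad.
y_k = r·cos(φ/3 − 2πk/3) for k = 0, 1, 2 gives y = 5.333333, 0.495611, -5.828944.
λ_k = y_k − 0.333333 gives λ = 5.0000, 0.1623, -6.1623 (check: the sum is -1.0000 = tr M).

Hence λ_max = 5.0000 and λ_min = -6.1623.


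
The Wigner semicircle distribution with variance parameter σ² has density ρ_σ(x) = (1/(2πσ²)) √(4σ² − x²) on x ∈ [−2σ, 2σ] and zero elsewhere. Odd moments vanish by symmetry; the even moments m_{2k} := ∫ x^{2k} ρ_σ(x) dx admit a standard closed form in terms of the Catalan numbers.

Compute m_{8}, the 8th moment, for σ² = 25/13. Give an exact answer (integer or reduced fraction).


By the scaled semicircle moment identity, m_{2k} = σ^{2k} · C_k with k = 4.
C_4 = (1/(k+1)) · C(2k, k) = (1/5) · C(8, 4) = (1/5) · 70 = 14.
σ^{2k} = (σ²)^k = (25/13)^4 = 390625/28561.

Therefore m_{8} = σ^{8} · C_4 = (390625/28561) · 14 = 5468750/28561.


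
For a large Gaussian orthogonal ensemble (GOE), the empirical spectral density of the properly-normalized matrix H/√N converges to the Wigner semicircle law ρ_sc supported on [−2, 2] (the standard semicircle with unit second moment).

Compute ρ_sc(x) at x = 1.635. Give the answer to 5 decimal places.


ρ_sc(x) = (1/(2π)) √(4 − x²). With x = 1.635:
  4 − x² = 4 − (1.635)² = 4 − 2.673225 = 1.326775.
  √(4 − x²) = 1.151857.
  1/(2π) = 0.159155.
  ρ_sc(1.635) = 0.159155 · 1.151857 = 0.183324.

Rounded to 5 decimal places: ρ_sc(1.635) ≈ 0.18332.


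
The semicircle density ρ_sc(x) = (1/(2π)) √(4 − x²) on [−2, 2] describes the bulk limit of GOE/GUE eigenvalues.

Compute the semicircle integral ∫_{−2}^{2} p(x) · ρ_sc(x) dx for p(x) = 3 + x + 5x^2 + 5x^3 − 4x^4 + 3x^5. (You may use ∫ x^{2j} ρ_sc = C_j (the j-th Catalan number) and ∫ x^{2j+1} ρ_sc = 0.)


Write p(x) = Σ a_i x^i, split into monomials and integrate each against ρ_sc separately.
Using ∫ x^{2j} ρ_sc = C_j = (1/(j+1)) C(2j, j) (Catalan numbers) and ∫ x^{2j+1} ρ_sc = 0 (odd monomials vanish by symmetry):
  i = 0 (even): a_0 · C_{0} = 3 · 1 = 3
  i = 1 (odd): ∫ x^1 ρ_sc = 0 (vanishes)
  i = 2 (even): a_2 · C_{1} = 5 · 1 = 5
  i = 3 (odd): ∫ x^3 ρ_sc = 0 (vanishes)
  i = 4 (even): a_4 · C_{2} = -4 · 2 = -8
  i = 5 (odd): ∫ x^5 ρ_sc = 0 (vanishes)

Summing the contributions: ∫_{−2}^{2} p(x) ρ_sc(x) dx = 3 + 5 + (-8) = 0.


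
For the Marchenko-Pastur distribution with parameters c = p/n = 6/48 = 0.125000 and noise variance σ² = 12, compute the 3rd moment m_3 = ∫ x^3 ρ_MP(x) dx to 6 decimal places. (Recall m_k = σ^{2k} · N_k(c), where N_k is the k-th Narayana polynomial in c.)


E[X³] = σ⁶ (1 + 3c + c²) (third MP moment). With σ² = 12 (so σ⁶ = 1728) and c = 6/48 = 0.125000: E[X³] = 1728 · (1 + 3·0.125000 + (0.125000)²) = 1728 · 1.390625.

So E[X^3] = 2403.000000.


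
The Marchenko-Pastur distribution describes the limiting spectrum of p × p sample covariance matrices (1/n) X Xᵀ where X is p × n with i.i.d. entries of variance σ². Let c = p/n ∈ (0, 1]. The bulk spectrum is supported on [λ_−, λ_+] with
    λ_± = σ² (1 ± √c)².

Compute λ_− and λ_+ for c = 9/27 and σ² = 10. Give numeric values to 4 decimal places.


c = 9/27 = 0.333333; √c = 0.577350.
λ_− = σ² (1 − √c)² = 10 · (1 − 0.577350)² = 10 · (0.422650)² = 1.786328.
λ_+ = σ² (1 + √c)² = 10 · (1 + 0.577350)² = 10 · (1.577350)² = 24.880339.

Rounded to 4 decimal places: λ_− ≈ 1.7863, λ_+ ≈ 24.8803.


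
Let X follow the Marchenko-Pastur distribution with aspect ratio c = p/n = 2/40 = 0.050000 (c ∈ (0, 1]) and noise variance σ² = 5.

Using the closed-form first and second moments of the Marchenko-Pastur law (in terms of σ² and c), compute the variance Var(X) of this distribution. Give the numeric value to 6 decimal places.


Recall the MP moments m_1 = E[X] = σ² and m_2 = E[X²] = σ⁴ (1 + c).
m_1 = E[X] = σ² = 5, so m_1² = 25.
m_2 = E[X²] = σ⁴ (1 + c) = 25 · (1 + 0.050000) = 25 · 1.050000 = 26.250000.
(Note m_2 − m_1² simplifies to c · σ⁴ = 0.050000 · 25.)

Var(X) = m_2 − m_1² = 26.250000 − 25 = 1.250000.


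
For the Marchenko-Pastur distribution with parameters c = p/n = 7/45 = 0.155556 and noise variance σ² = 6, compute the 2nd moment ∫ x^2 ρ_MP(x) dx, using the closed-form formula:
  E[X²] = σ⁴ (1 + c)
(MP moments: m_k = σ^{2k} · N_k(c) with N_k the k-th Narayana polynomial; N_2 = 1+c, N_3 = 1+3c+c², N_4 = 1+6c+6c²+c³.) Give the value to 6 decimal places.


E[X²] = σ⁴ (1 + c) (second MP moment). With σ² = 6 (so σ⁴ = 36) and c = 7/45 = 0.155556: E[X²] = 36 · (1 + 0.155556) = 36 · 1.155556.

So E[X^2] = 41.600000.


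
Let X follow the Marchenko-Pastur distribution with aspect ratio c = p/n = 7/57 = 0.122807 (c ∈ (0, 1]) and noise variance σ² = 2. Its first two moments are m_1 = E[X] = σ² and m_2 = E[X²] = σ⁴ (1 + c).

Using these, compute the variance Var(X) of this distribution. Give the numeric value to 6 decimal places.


m_1 = E[X] = σ² = 2, so m_1² = 4.
m_2 = E[X²] = σ⁴ (1 + c) = 4 · (1 + 0.122807) = 4 · 1.122807 = 4.491228.
(Note m_2 − m_1² simplifies to c · σ⁴ = 0.122807 · 4.)

Var(X) = m_2 − m_1² = 4.491228 − 4 = 0.491228.


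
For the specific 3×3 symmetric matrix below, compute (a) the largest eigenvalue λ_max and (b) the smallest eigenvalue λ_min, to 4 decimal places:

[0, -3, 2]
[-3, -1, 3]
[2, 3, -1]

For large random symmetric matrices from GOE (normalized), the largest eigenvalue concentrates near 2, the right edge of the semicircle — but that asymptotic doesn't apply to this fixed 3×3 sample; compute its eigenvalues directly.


Since M is real symmetric, all three eigenvalues are real; they are the roots of det(λI − M) = λ³ − (tr M) λ² + s λ − det M, where s is the sum of the principal 2×2 minors.
tr M = 0 + (-1) + (-1) = -2.
s = (0·(-1) − (-3)²) + (0·(-1) − 2²) + ((-1)·(-1) − 3²) = -9 + (-4) + (-8) = -21.
det M (expand along row 1) = 0·(-8) − (-3)·(-3) + 2·(-7) = -23.
Characteristic polynomial: λ³ + 2λ² − 21λ + 23 = 0.
Substitute λ = y + (tr M)/3 = y − 0.666667 to remove the quadratic term: y³ + p·y + q = 0 with p = s − (tr M)²/3 = -22.333333 and q = −2(tr M)³/27 + (tr M)·s/3 − det M = 37.592593.
Three real roots ⇒ use the trigonometric (Viète) form: r = 2√(−p/3) = 5.456902, φ = arccos(3q/(p·r)) = arccos(-0.925388) = 2.752854 rad.
y_k = r·cos(φ/3 − 2πk/3) for k = 0, 1, 2 gives y = 3.316233, 2.094920, -5.411153.
λ_k = y_k − 0.666667 gives λ = 2.6496, 1.4283, -6.0778 (check: the sum is -2.0000 = tr M).

Hence λ_max = 2.6496 and λ_min = -6.0778.


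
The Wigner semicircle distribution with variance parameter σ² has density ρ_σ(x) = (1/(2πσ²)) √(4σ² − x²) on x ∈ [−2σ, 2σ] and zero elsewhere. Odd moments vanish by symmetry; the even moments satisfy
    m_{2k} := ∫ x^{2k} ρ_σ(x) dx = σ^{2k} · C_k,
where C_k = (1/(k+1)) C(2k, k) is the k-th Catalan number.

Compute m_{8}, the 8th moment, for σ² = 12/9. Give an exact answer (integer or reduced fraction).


By the scaled semicircle moment identity, m_{2k} = σ^{2k} · C_k with k = 4.
C_4 = (1/(k+1)) · C(2k, k) = (1/5) · C(8, 4) = (1/5) · 70 = 14.
σ^{2k} = (σ²)^k = (12/9)^4 = 256/81.

Therefore m_{8} = σ^{8} · C_4 = (256/81) · 14 = 3584/81.


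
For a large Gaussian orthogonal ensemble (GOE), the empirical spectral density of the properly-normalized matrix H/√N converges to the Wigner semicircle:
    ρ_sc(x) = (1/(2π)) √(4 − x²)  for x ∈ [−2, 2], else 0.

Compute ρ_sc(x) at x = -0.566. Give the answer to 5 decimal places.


ρ_sc(x) = (1/(2π)) √(4 − x²). With x = -0.566:
  4 − x² = 4 − (-0.566)² = 4 − 0.320356 = 3.679644.
  √(4 − x²) = 1.918240.
  1/(2π) = 0.159155.
  ρ_sc(-0.566) = 0.159155 · 1.918240 = 0.305297.

Rounded to 5 decimal places: ρ_sc(-0.566) ≈ 0.30530.


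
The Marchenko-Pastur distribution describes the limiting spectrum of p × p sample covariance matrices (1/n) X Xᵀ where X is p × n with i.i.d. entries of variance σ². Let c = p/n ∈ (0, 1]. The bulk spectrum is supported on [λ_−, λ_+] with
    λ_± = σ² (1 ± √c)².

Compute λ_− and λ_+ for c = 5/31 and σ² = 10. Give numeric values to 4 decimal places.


c = 5/31 = 0.161290; √c = 0.401610.
λ_− = σ² (1 − √c)² = 10 · (1 − 0.401610)² = 10 · (0.598390)² = 3.580710.
λ_+ = σ² (1 + √c)² = 10 · (1 + 0.401610)² = 10 · (1.401610)² = 19.645097.

Rounded to 4 decimal places: λ_− ≈ 3.5807, λ_+ ≈ 19.6451.


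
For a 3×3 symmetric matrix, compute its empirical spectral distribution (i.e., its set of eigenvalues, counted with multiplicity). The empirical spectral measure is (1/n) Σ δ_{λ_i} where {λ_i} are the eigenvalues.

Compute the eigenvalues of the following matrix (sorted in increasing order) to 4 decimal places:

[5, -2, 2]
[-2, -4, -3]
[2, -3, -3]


Since M is real symmetric, all three eigenvalues are real; they are the roots of det(λI − M) = λ³ − (tr M) λ² + s λ − det M, where s is the sum of the principal 2×2 minors.
tr M = 5 + (-4) + (-3) = -2.
s = (5·(-4) − (-2)²) + (5·(-3) − 2²) + ((-4)·(-3) − (-3)²) = -24 + (-19) + 3 = -40.
det M (expand along row 1) = 5·3 − (-2)·12 + 2·14 = 67.
Characteristic polynomial: λ³ + 2λ² − 40λ − 67 = 0.
Substitute λ = y + (tr M)/3 = y − 0.666667 to remove the quadratic term: y³ + p·y + q = 0 with p = s − (tr M)²/3 = -41.333333 and q = −2(tr M)³/27 + (tr M)·s/3 − det M = -39.740741.
Three real roots ⇒ use the trigonometric (Viète) form: r = 2√(−p/3) = 7.423686, φ = arccos(3q/(p·r)) = arccos(0.388541) = 1.171748 rad.
y_k = r·cos(φ/3 − 2πk/3) for k = 0, 1, 2 gives y = 6.864588, -0.984560, -5.880029.
λ_k = y_k − 0.666667 gives λ = 6.1979, -1.6512, -6.5467 (check: the sum is -2.0000 = tr M).

Eigenvalues sorted in increasing order: [-6.5467, -1.6512, 6.1979].


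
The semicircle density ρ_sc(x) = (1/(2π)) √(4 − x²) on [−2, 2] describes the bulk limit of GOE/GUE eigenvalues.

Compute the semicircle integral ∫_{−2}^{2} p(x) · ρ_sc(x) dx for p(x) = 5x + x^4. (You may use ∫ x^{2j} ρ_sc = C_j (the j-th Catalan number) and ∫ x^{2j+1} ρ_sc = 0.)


Write p(x) = Σ a_i x^i, split into monomials and integrate each against ρ_sc separately.
Using ∫ x^{2j} ρ_sc = C_j = (1/(j+1)) C(2j, j) (Catalan numbers) and ∫ x^{2j+1} ρ_sc = 0 (odd monomials vanish by symmetry):
  i = 1 (odd): ∫ x^1 ρ_sc = 0 (vanishes)
  i = 4 (even): a_4 · C_{2} = 1 · 2 = 2

Summing the contributions: ∫_{−2}^{2} p(x) ρ_sc(x) dx = 2.


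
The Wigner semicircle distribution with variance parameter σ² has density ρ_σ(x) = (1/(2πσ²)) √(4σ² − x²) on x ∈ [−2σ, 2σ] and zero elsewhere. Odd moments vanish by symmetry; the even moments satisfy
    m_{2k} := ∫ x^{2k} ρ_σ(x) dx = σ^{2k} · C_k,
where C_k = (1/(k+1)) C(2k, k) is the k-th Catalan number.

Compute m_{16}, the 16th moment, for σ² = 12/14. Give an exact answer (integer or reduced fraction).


By the scaled semicircle moment identity, m_{2k} = σ^{2k} · C_k with k = 8.
C_8 = (1/(k+1)) · C(2k, k) = (1/9) · C(16, 8) = (1/9) · 12870 = 1430.
σ^{2k} = (σ²)^k = (12/14)^8 = 1679616/5764801.

Therefore m_{16} = σ^{16} · C_8 = (1679616/5764801) · 1430 = 2401850880/5764801.


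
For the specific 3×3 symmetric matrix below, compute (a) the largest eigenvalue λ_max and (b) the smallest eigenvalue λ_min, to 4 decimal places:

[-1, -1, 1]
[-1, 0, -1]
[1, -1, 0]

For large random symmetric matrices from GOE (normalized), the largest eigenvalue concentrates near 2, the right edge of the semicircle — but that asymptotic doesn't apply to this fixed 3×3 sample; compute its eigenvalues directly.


Since M is real symmetric, all three eigenvalues are real; they are the roots of det(λI − M) = λ³ − (tr M) λ² + s λ − det M, where s is the sum of the principal 2×2 minors.
tr M = -1 + 0 + 0 = -1.
s = ((-1)·0 − (-1)²) + ((-1)·0 − 1²) + (0·0 − (-1)²) = -1 + (-1) + (-1) = -3.
det M (expand along row 1) = (-1)·(-1) − (-1)·1 + 1·1 = 3.
Characteristic polynomial: λ³ + λ² − 3λ − 3 = 0.
Substitute λ = y + (tr M)/3 = y − 0.333333 to remove the quadratic term: y³ + p·y + q = 0 with p = s − (tr M)²/3 = -3.333333 and q = −2(tr M)³/27 + (tr M)·s/3 − det M = -1.925926.
Three real roots ⇒ use the trigonometric (Viète) form: r = 2√(−p/3) = 2.108185, φ = arccos(3q/(p·r)) = arccos(0.822192) = 0.605545 rad.
y_k = r·cos(φ/3 − 2πk/3) for k = 0, 1, 2 gives y = 2.065384, -0.666667, -1.398717.
λ_k = y_k − 0.333333 gives λ = 1.7321, -1.0000, -1.7321 (check: the sum is -1.0000 = tr M).

Hence λ_max = 1.7321 and λ_min = -1.7321.


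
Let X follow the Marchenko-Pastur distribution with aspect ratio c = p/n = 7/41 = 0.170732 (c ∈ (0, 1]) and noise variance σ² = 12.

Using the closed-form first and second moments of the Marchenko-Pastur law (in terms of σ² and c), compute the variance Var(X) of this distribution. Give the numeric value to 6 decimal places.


Recall the MP moments m_1 = E[X] = σ² and m_2 = E[X²] = σ⁴ (1 + c).
m_1 = E[X] = σ² = 12, so m_1² = 144.
m_2 = E[X²] = σ⁴ (1 + c) = 144 · (1 + 0.170732) = 144 · 1.170732 = 168.585366.
(Note m_2 − m_1² simplifies to c · σ⁴ = 0.170732 · 144.)

Var(X) = m_2 − m_1² = 168.585366 − 144 = 24.585366.


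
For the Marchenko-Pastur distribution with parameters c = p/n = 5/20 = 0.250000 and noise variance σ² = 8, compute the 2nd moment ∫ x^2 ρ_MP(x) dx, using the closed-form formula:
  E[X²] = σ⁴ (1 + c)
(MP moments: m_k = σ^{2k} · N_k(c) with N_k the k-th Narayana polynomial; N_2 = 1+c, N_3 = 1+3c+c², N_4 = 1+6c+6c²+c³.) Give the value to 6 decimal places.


E[X²] = σ⁴ (1 + c) (second MP moment). With σ² = 8 (so σ⁴ = 64) and c = 5/20 = 0.250000: E[X²] = 64 · (1 + 0.250000) = 64 · 1.250000.

So E[X^2] = 80.000000.


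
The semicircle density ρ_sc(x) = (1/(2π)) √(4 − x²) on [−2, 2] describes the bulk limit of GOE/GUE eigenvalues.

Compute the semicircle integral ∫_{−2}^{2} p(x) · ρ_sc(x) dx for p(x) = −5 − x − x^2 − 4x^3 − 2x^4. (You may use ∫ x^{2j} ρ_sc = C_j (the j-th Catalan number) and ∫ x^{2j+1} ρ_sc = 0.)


Write p(x) = Σ a_i x^i, split into monomials and integrate each against ρ_sc separately.
Using ∫ x^{2j} ρ_sc = C_j = (1/(j+1)) C(2j, j) (Catalan numbers) and ∫ x^{2j+1} ρ_sc = 0 (odd monomials vanish by symmetry):
  i = 0 (even): a_0 · C_{0} = -5 · 1 = -5
  i = 1 (odd): ∫ x^1 ρ_sc = 0 (vanishes)
  i = 2 (even): a_2 · C_{1} = -1 · 1 = -1
  i = 3 (odd): ∫ x^3 ρ_sc = 0 (vanishes)
  i = 4 (even): a_4 · C_{2} = -2 · 2 = -4

Summing the contributions: ∫_{−2}^{2} p(x) ρ_sc(x) dx = (-5) + (-1) + (-4) = -10.


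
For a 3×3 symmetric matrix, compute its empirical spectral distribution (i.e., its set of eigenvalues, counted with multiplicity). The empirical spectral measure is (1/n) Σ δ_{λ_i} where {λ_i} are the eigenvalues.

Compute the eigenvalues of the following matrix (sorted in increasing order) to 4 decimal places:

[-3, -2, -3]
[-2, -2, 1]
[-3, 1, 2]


Since M is real symmetric, all three eigenvalues are real; they are the roots of det(λI − M) = λ³ − (tr M) λ² + s λ − det M, where s is the sum of the principal 2×2 minors.
tr M = -3 + (-2) + 2 = -3.
s = ((-3)·(-2) − (-2)²) + ((-3)·2 − (-3)²) + ((-2)·2 − 1²) = 2 + (-15) + (-5) = -18.
det M (expand along row 1) = (-3)·(-5) − (-2)·(-1) + (-3)·(-8) = 37.
Characteristic polynomial: λ³ + 3λ² − 18λ − 37 = 0.
Substitute λ = y + (tr M)/3 = y − 1.000000 to remove the quadratic term: y³ + p·y + q = 0 with p = s − (tr M)²/3 = -21.000000 and q = −2(tr M)³/27 + (tr M)·s/3 − det M = -17.000000.
Three real roots ⇒ use the trigonometric (Viète) form: r = 2√(−p/3) = 5.291503, φ = arccos(3q/(p·r)) = arccos(0.458957) = 1.093976 rad.
y_k = r·cos(φ/3 − 2πk/3) for k = 0, 1, 2 gives y = 4.943563, -0.837496, -4.106067.
λ_k = y_k − 1.000000 gives λ = 3.9436, -1.8375, -5.1061 (check: the sum is -3.0000 = tr M).

Eigenvalues sorted in increasing order: [-5.1061, -1.8375, 3.9436].


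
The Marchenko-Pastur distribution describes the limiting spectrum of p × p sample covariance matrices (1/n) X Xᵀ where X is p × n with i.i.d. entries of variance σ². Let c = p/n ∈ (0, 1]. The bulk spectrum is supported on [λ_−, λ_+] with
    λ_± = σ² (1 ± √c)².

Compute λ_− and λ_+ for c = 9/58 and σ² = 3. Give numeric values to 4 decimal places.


c = 9/58 = 0.155172; √c = 0.393919.
λ_− = σ² (1 − √c)² = 3 · (1 − 0.393919)² = 3 · (0.606081)² = 1.102001.
λ_+ = σ² (1 + √c)² = 3 · (1 + 0.393919)² = 3 · (1.393919)² = 5.829033.

Rounded to 4 decimal places: λ_− ≈ 1.1020, λ_+ ≈ 5.8290.


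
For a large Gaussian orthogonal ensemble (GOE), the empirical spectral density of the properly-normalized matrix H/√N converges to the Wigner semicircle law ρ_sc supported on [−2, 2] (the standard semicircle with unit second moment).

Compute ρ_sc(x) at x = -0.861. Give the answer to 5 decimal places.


ρ_sc(x) = (1/(2π)) √(4 − x²). With x = -0.861:
  4 − x² = 4 − (-0.861)² = 4 − 0.741321 = 3.258679.
  √(4 − x²) = 1.805181.
  1/(2π) = 0.159155.
  ρ_sc(-0.861) = 0.159155 · 1.805181 = 0.287304.

Rounded to 5 decimal places: ρ_sc(-0.861) ≈ 0.28730.


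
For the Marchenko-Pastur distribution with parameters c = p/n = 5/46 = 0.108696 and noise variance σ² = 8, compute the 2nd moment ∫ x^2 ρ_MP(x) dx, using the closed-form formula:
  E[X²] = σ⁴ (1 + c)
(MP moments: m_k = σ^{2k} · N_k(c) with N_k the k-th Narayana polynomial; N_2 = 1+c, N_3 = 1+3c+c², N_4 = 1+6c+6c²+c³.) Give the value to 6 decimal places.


E[X²] = σ⁴ (1 + c) (second MP moment). With σ² = 8 (so σ⁴ = 64) and c = 5/46 = 0.108696: E[X²] = 64 · (1 + 0.108696) = 64 · 1.108696.

So E[X^2] = 70.956522.
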